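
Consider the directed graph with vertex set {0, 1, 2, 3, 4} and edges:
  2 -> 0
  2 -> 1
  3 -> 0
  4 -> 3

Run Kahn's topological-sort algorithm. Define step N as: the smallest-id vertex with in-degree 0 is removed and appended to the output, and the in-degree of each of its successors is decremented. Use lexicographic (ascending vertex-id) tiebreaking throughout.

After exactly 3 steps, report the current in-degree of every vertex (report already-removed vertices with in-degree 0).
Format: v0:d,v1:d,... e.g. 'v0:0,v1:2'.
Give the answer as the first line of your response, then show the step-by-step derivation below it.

v0:1,v1:0,v2:0,v3:0,v4:0

step 1: output 2; order=[2]; indeg=(1,0,0,1,0)
step 2: output 1; order=[2,1]; indeg=(1,0,0,1,0)
step 3: output 4; order=[2,1,4]; indeg=(1,0,0,0,0)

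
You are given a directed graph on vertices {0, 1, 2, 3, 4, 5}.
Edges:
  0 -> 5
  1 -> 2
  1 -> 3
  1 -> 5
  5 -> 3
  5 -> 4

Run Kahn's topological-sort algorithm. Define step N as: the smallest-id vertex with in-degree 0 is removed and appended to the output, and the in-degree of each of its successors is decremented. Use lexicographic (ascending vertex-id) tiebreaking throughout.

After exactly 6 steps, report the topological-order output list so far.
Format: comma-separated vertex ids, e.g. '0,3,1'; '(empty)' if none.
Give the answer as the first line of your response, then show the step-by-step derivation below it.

0,1,2,5,3,4

step 1: output 0; order=[0]; indeg=(0,0,1,2,1,1)
step 2: output 1; order=[0,1]; indeg=(0,0,0,1,1,0)
step 3: output 2; order=[0,1,2]; indeg=(0,0,0,1,1,0)
step 4: output 5; order=[0,1,2,5]; indeg=(0,0,0,0,0,0)
step 5: output 3; order=[0,1,2,5,3]; indeg=(0,0,0,0,0,0)
step 6: output 4; order=[0,1,2,5,3,4]; indeg=(0,0,0,0,0,0)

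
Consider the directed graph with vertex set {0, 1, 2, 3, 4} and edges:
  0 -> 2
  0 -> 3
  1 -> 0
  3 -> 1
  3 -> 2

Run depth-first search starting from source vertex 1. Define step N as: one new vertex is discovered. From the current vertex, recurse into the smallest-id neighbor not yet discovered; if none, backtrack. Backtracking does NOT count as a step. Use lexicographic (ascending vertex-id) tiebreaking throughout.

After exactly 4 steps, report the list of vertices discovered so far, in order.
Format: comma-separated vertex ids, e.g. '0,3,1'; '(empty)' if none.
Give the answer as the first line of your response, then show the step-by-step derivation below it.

1,0,2,3

step 1: discover 1; path=1; order=1
step 2: discover 0; path=1>0; order=1,0
step 3: discover 2; path=1>0>2; order=1,0,2
step 4: discover 3; path=1>0>3; order=1,0,2,3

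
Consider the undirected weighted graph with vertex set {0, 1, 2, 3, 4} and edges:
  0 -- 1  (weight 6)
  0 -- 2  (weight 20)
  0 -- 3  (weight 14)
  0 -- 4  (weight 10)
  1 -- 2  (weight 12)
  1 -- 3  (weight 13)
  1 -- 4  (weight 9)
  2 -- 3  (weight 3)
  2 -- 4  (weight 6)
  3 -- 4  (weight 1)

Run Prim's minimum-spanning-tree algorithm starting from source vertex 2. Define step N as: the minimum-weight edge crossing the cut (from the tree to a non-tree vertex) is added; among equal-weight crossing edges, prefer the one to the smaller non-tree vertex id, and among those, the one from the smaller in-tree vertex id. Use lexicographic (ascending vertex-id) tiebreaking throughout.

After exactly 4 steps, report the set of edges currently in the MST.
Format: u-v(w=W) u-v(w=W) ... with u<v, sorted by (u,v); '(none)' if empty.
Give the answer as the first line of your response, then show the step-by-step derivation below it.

0-1(w=6) 1-4(w=9) 2-3(w=3) 3-4(w=1)

step 1: add edge 2-3 (w=3); MST = {2-3(w=3)}
step 2: add edge 3-4 (w=1); MST = {2-3(w=3) 3-4(w=1)}
step 3: add edge 1-4 (w=9); MST = {1-4(w=9) 2-3(w=3) 3-4(w=1)}
step 4: add edge 0-1 (w=6); MST = {0-1(w=6) 1-4(w=9) 2-3(w=3) 3-4(w=1)}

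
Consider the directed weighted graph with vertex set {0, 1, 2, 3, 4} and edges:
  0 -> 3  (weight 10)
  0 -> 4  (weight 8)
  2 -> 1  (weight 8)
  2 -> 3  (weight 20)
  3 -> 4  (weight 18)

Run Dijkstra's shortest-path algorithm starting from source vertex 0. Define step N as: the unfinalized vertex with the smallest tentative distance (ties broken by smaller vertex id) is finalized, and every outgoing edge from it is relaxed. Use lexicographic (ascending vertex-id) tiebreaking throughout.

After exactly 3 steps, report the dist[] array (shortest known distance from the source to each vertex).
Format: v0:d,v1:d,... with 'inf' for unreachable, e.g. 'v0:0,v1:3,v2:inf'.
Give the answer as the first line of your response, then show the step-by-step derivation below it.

v0:0,v1:inf,v2:inf,v3:10,v4:8

step 1: dist = v0:0,v1:inf,v2:inf,v3:10,v4:8
step 2: dist = v0:0,v1:inf,v2:inf,v3:10,v4:8
step 3: dist = v0:0,v1:inf,v2:inf,v3:10,v4:8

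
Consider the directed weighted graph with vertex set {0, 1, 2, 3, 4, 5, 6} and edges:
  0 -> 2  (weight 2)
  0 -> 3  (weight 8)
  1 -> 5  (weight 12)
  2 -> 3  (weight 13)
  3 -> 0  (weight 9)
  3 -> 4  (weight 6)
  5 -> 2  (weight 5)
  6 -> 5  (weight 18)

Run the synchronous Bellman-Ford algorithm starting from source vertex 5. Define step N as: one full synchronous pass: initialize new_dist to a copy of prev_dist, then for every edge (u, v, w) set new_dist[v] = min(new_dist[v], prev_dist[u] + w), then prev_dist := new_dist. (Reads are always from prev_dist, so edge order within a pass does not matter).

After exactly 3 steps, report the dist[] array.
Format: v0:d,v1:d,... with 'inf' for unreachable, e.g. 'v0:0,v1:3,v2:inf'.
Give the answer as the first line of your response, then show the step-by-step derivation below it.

v0:27,v1:inf,v2:5,v3:18,v4:24,v5:0,v6:inf

step 1: dist = v0:inf,v1:inf,v2:5,v3:inf,v4:inf,v5:0,v6:inf
step 2: dist = v0:inf,v1:inf,v2:5,v3:18,v4:inf,v5:0,v6:inf
step 3: dist = v0:27,v1:inf,v2:5,v3:18,v4:24,v5:0,v6:inf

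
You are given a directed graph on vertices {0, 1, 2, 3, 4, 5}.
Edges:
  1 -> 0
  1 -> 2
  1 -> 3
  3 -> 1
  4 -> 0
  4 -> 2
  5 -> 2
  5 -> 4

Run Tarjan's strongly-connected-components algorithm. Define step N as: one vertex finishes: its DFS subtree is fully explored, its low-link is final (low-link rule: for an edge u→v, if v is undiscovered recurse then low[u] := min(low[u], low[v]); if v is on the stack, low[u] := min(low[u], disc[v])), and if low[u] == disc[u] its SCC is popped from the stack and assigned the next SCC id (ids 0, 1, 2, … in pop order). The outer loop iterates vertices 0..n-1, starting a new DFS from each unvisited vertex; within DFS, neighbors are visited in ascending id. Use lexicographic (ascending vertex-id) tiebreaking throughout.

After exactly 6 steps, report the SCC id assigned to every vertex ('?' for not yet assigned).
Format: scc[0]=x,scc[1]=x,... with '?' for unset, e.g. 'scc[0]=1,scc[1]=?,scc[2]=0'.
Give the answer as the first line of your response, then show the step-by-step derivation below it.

scc[0]=0,scc[1]=2,scc[2]=1,scc[3]=2,scc[4]=3,scc[5]=4

step 1: low=(low[0]=0,low[1]=?,low[2]=?,low[3]=?,low[4]=?,low[5]=?); scc=(scc[0]=0,scc[1]=?,scc[2]=?,scc[3]=?,scc[4]=?,scc[5]=?)
step 2: low=(low[0]=0,low[1]=1,low[2]=2,low[3]=?,low[4]=?,low[5]=?); scc=(scc[0]=0,scc[1]=?,scc[2]=1,scc[3]=?,scc[4]=?,scc[5]=?)
step 3: low=(low[0]=0,low[1]=1,low[2]=2,low[3]=1,low[4]=?,low[5]=?); scc=(scc[0]=0,scc[1]=?,scc[2]=1,scc[3]=?,scc[4]=?,scc[5]=?)
step 4: low=(low[0]=0,low[1]=1,low[2]=2,low[3]=1,low[4]=?,low[5]=?); scc=(scc[0]=0,scc[1]=2,scc[2]=1,scc[3]=2,scc[4]=?,scc[5]=?)
step 5: low=(low[0]=0,low[1]=1,low[2]=2,low[3]=1,low[4]=4,low[5]=?); scc=(scc[0]=0,scc[1]=2,scc[2]=1,scc[3]=2,scc[4]=3,scc[5]=?)
step 6: low=(low[0]=0,low[1]=1,low[2]=2,low[3]=1,low[4]=4,low[5]=5); scc=(scc[0]=0,scc[1]=2,scc[2]=1,scc[3]=2,scc[4]=3,scc[5]=4)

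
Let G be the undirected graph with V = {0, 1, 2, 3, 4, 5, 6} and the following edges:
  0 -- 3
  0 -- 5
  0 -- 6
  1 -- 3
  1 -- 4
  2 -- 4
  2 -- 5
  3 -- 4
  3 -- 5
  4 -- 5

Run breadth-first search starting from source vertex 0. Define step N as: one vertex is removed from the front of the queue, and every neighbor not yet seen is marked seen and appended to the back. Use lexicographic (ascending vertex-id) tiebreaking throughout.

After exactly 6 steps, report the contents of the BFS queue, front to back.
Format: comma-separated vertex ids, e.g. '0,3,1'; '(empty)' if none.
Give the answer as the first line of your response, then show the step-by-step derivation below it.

2

step 1: dequeue 0; queue=[3,5,6]; order=0
step 2: dequeue 3; queue=[5,6,1,4]; order=0,3
step 3: dequeue 5; queue=[6,1,4,2]; order=0,3,5
step 4: dequeue 6; queue=[1,4,2]; order=0,3,5,6
step 5: dequeue 1; queue=[4,2]; order=0,3,5,6,1
step 6: dequeue 4; queue=[2]; order=0,3,5,6,1,4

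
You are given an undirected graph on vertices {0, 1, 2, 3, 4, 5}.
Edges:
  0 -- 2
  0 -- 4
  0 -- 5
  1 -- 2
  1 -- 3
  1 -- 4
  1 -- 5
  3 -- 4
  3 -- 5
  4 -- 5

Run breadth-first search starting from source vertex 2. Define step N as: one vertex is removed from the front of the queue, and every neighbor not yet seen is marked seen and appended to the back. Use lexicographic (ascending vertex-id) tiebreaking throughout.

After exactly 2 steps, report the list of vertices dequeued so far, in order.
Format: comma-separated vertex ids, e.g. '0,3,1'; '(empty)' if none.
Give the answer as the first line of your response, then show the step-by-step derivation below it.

2,0

step 1: dequeue 2; queue=[0,1]; order=2
step 2: dequeue 0; queue=[1,4,5]; order=2,0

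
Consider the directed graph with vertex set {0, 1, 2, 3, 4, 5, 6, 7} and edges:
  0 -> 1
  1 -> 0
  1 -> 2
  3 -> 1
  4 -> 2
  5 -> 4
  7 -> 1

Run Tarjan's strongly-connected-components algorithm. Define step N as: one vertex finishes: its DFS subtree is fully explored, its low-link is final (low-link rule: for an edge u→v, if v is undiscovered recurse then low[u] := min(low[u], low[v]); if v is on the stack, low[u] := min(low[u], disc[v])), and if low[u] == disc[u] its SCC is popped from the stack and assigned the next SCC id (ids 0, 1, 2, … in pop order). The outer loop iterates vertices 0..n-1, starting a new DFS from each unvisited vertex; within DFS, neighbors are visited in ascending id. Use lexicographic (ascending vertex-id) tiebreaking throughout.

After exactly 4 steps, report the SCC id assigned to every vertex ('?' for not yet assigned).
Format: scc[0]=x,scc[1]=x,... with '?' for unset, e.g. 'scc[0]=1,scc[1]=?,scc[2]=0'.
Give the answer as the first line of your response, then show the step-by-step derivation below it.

scc[0]=1,scc[1]=1,scc[2]=0,scc[3]=2,scc[4]=?,scc[5]=?,scc[6]=?,scc[7]=?

step 1: low=(low[0]=0,low[1]=0,low[2]=2,low[3]=?,low[4]=?,low[5]=?,low[6]=?,low[7]=?); scc=(scc[0]=?,scc[1]=?,scc[2]=0,scc[3]=?,scc[4]=?,scc[5]=?,scc[6]=?,scc[7]=?)
step 2: low=(low[0]=0,low[1]=0,low[2]=2,low[3]=?,low[4]=?,low[5]=?,low[6]=?,low[7]=?); scc=(scc[0]=?,scc[1]=?,scc[2]=0,scc[3]=?,scc[4]=?,scc[5]=?,scc[6]=?,scc[7]=?)
step 3: low=(low[0]=0,low[1]=0,low[2]=2,low[3]=?,low[4]=?,low[5]=?,low[6]=?,low[7]=?); scc=(scc[0]=1,scc[1]=1,scc[2]=0,scc[3]=?,scc[4]=?,scc[5]=?,scc[6]=?,scc[7]=?)
step 4: low=(low[0]=0,low[1]=0,low[2]=2,low[3]=3,low[4]=?,low[5]=?,low[6]=?,low[7]=?); scc=(scc[0]=1,scc[1]=1,scc[2]=0,scc[3]=2,scc[4]=?,scc[5]=?,scc[6]=?,scc[7]=?)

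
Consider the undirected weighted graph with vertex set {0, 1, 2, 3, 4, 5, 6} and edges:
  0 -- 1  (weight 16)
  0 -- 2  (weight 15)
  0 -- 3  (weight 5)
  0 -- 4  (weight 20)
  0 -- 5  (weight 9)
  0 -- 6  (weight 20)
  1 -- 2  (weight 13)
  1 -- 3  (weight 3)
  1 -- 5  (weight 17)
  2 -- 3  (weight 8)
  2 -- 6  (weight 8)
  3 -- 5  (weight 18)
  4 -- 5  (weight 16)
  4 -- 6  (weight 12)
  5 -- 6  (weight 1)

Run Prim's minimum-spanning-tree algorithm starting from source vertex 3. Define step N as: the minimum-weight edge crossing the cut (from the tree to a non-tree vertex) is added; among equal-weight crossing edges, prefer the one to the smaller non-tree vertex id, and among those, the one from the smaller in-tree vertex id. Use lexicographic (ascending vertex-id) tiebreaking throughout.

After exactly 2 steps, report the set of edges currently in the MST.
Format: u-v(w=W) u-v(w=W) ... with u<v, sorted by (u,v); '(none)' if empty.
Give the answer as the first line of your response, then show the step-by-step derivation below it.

0-3(w=5) 1-3(w=3)

step 1: add edge 1-3 (w=3); MST = {1-3(w=3)}
step 2: add edge 0-3 (w=5); MST = {0-3(w=5) 1-3(w=3)}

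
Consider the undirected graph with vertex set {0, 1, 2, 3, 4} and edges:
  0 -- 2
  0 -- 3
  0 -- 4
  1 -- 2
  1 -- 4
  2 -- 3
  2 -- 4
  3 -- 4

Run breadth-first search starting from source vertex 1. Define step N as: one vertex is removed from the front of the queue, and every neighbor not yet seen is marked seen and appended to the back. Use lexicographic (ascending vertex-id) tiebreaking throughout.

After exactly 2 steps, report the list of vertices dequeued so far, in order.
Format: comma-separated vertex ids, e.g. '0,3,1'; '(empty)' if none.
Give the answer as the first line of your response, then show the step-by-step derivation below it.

1,2

step 1: dequeue 1; queue=[2,4]; order=1
step 2: dequeue 2; queue=[4,0,3]; order=1,2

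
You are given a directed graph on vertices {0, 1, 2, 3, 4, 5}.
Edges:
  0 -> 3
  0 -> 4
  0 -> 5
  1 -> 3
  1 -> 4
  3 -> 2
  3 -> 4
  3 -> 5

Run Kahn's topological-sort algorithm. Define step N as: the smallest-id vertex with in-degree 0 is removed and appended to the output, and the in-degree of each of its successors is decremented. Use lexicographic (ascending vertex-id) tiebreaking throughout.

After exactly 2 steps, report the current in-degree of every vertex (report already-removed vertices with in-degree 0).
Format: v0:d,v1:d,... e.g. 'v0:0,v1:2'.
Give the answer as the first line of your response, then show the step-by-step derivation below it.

v0:0,v1:0,v2:1,v3:0,v4:1,v5:1

step 1: output 0; order=[0]; indeg=(0,0,1,1,2,1)
step 2: output 1; order=[0,1]; indeg=(0,0,1,0,1,1)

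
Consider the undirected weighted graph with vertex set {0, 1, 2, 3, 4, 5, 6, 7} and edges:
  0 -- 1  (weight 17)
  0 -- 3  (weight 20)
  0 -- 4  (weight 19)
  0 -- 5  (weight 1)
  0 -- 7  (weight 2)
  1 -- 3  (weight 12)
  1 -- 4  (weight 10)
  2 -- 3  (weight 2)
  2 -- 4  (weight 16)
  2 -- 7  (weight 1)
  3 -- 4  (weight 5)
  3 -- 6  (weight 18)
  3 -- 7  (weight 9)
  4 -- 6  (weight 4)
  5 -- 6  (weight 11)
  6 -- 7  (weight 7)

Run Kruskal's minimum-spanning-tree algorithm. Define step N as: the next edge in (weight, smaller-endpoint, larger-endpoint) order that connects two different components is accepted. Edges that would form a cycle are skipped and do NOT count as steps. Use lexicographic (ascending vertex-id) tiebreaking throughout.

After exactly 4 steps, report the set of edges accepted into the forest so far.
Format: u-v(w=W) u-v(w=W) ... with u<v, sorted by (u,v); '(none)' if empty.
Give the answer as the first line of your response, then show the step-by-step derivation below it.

0-5(w=1) 0-7(w=2) 2-3(w=2) 2-7(w=1)

step 1: add edge 0-5 (w=1); MST = {0-5(w=1)}
step 2: add edge 2-7 (w=1); MST = {0-5(w=1) 2-7(w=1)}
step 3: add edge 0-7 (w=2); MST = {0-5(w=1) 0-7(w=2) 2-7(w=1)}
step 4: add edge 2-3 (w=2); MST = {0-5(w=1) 0-7(w=2) 2-3(w=2) 2-7(w=1)}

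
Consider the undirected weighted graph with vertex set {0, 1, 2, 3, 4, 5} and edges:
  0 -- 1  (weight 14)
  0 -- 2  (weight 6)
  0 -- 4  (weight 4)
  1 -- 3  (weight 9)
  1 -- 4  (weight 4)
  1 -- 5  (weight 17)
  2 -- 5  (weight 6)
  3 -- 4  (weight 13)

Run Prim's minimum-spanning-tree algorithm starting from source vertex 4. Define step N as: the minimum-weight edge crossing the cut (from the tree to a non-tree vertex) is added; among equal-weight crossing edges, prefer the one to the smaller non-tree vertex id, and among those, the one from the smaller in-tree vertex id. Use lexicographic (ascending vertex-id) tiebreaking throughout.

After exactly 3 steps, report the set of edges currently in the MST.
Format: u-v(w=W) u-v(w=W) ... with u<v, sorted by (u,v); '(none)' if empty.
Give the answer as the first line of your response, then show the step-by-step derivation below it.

0-2(w=6) 0-4(w=4) 1-4(w=4)

step 1: add edge 0-4 (w=4); MST = {0-4(w=4)}
step 2: add edge 1-4 (w=4); MST = {0-4(w=4) 1-4(w=4)}
step 3: add edge 0-2 (w=6); MST = {0-2(w=6) 0-4(w=4) 1-4(w=4)}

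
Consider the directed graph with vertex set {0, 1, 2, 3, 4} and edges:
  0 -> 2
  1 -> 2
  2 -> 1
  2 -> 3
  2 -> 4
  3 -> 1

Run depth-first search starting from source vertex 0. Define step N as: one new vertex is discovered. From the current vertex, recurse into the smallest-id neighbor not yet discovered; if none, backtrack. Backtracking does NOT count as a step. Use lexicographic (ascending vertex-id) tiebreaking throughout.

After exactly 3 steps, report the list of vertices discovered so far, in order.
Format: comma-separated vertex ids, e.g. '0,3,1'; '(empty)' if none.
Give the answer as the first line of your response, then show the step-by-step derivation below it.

0,2,1

step 1: discover 0; path=0; order=0
step 2: discover 2; path=0>2; order=0,2
step 3: discover 1; path=0>2>1; order=0,2,1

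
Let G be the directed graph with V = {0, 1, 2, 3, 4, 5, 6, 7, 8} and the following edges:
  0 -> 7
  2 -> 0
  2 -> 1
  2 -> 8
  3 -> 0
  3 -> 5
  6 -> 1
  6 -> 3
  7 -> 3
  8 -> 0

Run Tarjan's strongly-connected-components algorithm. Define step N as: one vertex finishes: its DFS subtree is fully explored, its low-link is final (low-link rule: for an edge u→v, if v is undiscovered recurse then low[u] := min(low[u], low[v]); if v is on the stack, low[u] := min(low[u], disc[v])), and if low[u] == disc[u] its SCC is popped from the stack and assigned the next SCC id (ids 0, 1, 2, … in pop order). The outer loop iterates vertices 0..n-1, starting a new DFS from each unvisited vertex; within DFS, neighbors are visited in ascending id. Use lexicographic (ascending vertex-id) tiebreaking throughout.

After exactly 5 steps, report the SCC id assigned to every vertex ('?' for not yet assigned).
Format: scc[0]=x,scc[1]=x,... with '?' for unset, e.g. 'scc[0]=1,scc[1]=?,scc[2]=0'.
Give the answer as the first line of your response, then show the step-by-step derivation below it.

scc[0]=1,scc[1]=2,scc[2]=?,scc[3]=1,scc[4]=?,scc[5]=0,scc[6]=?,scc[7]=1,scc[8]=?

step 1: low=(low[0]=0,low[1]=?,low[2]=?,low[3]=0,low[4]=?,low[5]=3,low[6]=?,low[7]=1,low[8]=?); scc=(scc[0]=?,scc[1]=?,scc[2]=?,scc[3]=?,scc[4]=?,scc[5]=0,scc[6]=?,scc[7]=?,scc[8]=?)
step 2: low=(low[0]=0,low[1]=?,low[2]=?,low[3]=0,low[4]=?,low[5]=3,low[6]=?,low[7]=1,low[8]=?); scc=(scc[0]=?,scc[1]=?,scc[2]=?,scc[3]=?,scc[4]=?,scc[5]=0,scc[6]=?,scc[7]=?,scc[8]=?)
step 3: low=(low[0]=0,low[1]=?,low[2]=?,low[3]=0,low[4]=?,low[5]=3,low[6]=?,low[7]=0,low[8]=?); scc=(scc[0]=?,scc[1]=?,scc[2]=?,scc[3]=?,scc[4]=?,scc[5]=0,scc[6]=?,scc[7]=?,scc[8]=?)
step 4: low=(low[0]=0,low[1]=?,low[2]=?,low[3]=0,low[4]=?,low[5]=3,low[6]=?,low[7]=0,low[8]=?); scc=(scc[0]=1,scc[1]=?,scc[2]=?,scc[3]=1,scc[4]=?,scc[5]=0,scc[6]=?,scc[7]=1,scc[8]=?)
step 5: low=(low[0]=0,low[1]=4,low[2]=?,low[3]=0,low[4]=?,low[5]=3,low[6]=?,low[7]=0,low[8]=?); scc=(scc[0]=1,scc[1]=2,scc[2]=?,scc[3]=1,scc[4]=?,scc[5]=0,scc[6]=?,scc[7]=1,scc[8]=?)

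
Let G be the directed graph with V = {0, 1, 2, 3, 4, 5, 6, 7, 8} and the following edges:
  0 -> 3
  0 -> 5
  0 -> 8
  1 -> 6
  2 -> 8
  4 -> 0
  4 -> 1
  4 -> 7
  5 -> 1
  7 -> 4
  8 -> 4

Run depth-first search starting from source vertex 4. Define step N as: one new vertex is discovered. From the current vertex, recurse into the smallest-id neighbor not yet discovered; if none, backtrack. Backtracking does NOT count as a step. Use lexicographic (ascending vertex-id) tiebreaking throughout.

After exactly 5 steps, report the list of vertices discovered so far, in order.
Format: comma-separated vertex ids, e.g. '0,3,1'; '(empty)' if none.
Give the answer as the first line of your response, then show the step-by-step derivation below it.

4,0,3,5,1

step 1: discover 4; path=4; order=4
step 2: discover 0; path=4>0; order=4,0
step 3: discover 3; path=4>0>3; order=4,0,3
step 4: discover 5; path=4>0>5; order=4,0,3,5
step 5: discover 1; path=4>0>5>1; order=4,0,3,5,1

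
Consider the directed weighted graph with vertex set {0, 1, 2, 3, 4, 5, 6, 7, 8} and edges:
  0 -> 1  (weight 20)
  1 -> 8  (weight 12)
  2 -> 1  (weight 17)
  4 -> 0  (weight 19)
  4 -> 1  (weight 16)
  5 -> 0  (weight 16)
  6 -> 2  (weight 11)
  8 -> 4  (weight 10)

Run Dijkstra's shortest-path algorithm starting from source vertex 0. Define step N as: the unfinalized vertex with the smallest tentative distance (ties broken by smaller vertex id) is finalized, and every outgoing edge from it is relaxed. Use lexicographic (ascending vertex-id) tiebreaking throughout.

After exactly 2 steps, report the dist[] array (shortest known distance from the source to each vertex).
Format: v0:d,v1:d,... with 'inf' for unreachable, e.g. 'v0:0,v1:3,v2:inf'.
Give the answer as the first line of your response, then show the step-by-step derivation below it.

v0:0,v1:20,v2:inf,v3:inf,v4:inf,v5:inf,v6:inf,v7:inf,v8:32

step 1: dist = v0:0,v1:20,v2:inf,v3:inf,v4:inf,v5:inf,v6:inf,v7:inf,v8:inf
step 2: dist = v0:0,v1:20,v2:inf,v3:inf,v4:inf,v5:inf,v6:inf,v7:inf,v8:32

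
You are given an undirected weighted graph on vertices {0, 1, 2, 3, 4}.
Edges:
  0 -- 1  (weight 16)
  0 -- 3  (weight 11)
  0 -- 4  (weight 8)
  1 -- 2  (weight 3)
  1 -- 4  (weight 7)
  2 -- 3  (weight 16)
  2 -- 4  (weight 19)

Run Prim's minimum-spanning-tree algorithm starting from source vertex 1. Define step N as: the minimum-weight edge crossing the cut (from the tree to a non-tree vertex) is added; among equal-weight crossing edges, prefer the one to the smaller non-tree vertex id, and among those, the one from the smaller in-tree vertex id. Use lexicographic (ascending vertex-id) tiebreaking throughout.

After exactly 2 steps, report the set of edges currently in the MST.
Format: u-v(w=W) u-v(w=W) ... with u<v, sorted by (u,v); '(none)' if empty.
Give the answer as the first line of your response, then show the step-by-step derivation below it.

1-2(w=3) 1-4(w=7)

step 1: add edge 1-2 (w=3); MST = {1-2(w=3)}
step 2: add edge 1-4 (w=7); MST = {1-2(w=3) 1-4(w=7)}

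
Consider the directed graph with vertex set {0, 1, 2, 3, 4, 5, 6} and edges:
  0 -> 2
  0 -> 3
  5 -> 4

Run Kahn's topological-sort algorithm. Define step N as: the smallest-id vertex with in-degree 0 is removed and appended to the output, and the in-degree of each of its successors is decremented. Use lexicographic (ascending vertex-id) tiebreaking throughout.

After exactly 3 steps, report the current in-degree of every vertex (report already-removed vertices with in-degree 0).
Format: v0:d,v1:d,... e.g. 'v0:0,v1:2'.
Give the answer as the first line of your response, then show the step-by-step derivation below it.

v0:0,v1:0,v2:0,v3:0,v4:1,v5:0,v6:0

step 1: output 0; order=[0]; indeg=(0,0,0,0,1,0,0)
step 2: output 1; order=[0,1]; indeg=(0,0,0,0,1,0,0)
step 3: output 2; order=[0,1,2]; indeg=(0,0,0,0,1,0,0)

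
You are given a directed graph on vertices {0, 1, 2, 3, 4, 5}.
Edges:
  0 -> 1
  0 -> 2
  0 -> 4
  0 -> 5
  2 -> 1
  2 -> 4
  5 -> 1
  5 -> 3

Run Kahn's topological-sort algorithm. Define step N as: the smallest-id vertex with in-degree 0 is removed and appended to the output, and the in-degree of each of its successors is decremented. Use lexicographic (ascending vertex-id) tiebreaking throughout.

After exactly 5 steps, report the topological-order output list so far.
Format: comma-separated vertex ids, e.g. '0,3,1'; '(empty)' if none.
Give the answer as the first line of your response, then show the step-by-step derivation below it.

0,2,4,5,1

step 1: output 0; order=[0]; indeg=(0,2,0,1,1,0)
step 2: output 2; order=[0,2]; indeg=(0,1,0,1,0,0)
step 3: output 4; order=[0,2,4]; indeg=(0,1,0,1,0,0)
step 4: output 5; order=[0,2,4,5]; indeg=(0,0,0,0,0,0)
step 5: output 1; order=[0,2,4,5,1]; indeg=(0,0,0,0,0,0)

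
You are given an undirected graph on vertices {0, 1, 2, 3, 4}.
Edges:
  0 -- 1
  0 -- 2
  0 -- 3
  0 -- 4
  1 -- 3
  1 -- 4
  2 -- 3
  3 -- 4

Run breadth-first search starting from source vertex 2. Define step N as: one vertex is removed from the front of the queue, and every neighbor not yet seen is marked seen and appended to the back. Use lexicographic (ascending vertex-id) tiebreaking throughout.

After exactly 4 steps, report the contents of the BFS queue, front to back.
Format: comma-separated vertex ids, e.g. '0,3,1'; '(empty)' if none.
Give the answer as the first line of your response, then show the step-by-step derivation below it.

4

step 1: dequeue 2; queue=[0,3]; order=2
step 2: dequeue 0; queue=[3,1,4]; order=2,0
step 3: dequeue 3; queue=[1,4]; order=2,0,3
step 4: dequeue 1; queue=[4]; order=2,0,3,1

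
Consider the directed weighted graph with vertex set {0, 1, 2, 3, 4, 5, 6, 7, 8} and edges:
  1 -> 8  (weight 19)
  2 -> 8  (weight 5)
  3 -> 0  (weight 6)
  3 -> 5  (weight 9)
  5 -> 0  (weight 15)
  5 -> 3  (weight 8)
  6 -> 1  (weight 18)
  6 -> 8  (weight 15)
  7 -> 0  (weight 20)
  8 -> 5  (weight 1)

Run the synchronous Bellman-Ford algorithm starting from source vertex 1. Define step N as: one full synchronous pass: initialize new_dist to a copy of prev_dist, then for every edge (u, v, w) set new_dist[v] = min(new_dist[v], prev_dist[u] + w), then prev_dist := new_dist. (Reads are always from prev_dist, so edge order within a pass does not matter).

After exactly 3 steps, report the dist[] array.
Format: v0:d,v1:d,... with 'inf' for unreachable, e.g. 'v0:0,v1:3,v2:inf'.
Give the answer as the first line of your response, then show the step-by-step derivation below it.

v0:35,v1:0,v2:inf,v3:28,v4:inf,v5:20,v6:inf,v7:inf,v8:19

step 1: dist = v0:inf,v1:0,v2:inf,v3:inf,v4:inf,v5:inf,v6:inf,v7:inf,v8:19
step 2: dist = v0:inf,v1:0,v2:inf,v3:inf,v4:inf,v5:20,v6:inf,v7:inf,v8:19
step 3: dist = v0:35,v1:0,v2:inf,v3:28,v4:inf,v5:20,v6:inf,v7:inf,v8:19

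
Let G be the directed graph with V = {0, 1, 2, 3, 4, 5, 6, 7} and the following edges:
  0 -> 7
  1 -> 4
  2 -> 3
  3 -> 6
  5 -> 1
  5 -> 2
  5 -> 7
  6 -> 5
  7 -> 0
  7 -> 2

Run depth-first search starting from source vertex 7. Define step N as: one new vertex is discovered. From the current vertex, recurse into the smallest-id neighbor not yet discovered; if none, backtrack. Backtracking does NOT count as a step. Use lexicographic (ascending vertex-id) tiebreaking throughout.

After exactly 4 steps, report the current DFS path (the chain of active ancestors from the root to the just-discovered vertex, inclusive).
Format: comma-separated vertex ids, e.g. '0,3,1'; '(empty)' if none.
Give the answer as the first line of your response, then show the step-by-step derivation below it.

7,2,3

step 1: discover 7; path=7; order=7
step 2: discover 0; path=7>0; order=7,0
step 3: discover 2; path=7>2; order=7,0,2
step 4: discover 3; path=7>2>3; order=7,0,2,3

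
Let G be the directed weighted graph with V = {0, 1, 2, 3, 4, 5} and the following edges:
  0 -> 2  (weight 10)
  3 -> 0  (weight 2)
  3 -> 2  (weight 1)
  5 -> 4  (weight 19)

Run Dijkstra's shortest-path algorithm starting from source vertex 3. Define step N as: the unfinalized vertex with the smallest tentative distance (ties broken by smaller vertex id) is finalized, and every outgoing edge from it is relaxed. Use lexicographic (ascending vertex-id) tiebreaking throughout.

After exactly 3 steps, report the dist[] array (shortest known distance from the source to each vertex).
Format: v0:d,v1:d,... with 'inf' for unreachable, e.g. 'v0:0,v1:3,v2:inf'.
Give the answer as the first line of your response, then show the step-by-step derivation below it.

v0:2,v1:inf,v2:1,v3:0,v4:inf,v5:inf

step 1: dist = v0:2,v1:inf,v2:1,v3:0,v4:inf,v5:inf
step 2: dist = v0:2,v1:inf,v2:1,v3:0,v4:inf,v5:inf
step 3: dist = v0:2,v1:inf,v2:1,v3:0,v4:inf,v5:inf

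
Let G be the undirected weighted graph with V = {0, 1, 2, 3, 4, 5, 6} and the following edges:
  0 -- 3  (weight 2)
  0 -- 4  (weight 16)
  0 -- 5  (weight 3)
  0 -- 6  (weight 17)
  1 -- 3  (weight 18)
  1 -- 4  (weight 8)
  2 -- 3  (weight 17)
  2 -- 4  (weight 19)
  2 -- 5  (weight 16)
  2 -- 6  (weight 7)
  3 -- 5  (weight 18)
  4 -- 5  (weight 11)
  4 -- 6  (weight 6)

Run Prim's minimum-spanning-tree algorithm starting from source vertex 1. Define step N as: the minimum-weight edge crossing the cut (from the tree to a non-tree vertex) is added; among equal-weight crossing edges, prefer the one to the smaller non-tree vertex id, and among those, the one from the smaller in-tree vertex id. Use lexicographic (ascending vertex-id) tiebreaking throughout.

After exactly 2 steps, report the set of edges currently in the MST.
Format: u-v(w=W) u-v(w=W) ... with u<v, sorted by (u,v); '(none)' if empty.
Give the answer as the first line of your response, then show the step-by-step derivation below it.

1-4(w=8) 4-6(w=6)

step 1: add edge 1-4 (w=8); MST = {1-4(w=8)}
step 2: add edge 4-6 (w=6); MST = {1-4(w=8) 4-6(w=6)}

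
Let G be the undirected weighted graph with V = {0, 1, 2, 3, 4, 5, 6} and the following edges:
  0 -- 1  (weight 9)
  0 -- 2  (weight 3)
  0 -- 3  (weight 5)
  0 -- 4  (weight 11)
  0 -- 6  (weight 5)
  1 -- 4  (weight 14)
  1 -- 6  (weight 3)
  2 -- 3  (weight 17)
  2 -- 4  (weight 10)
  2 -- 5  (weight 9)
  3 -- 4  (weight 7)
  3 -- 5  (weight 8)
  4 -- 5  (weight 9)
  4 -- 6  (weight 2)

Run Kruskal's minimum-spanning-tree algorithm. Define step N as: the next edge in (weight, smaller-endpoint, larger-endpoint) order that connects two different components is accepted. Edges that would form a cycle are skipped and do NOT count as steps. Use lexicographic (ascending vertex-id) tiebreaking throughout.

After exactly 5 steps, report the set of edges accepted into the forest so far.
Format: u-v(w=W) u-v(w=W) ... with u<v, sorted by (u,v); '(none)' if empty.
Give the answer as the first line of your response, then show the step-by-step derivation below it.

0-2(w=3) 0-3(w=5) 0-6(w=5) 1-6(w=3) 4-6(w=2)

step 1: add edge 4-6 (w=2); MST = {4-6(w=2)}
step 2: add edge 0-2 (w=3); MST = {0-2(w=3) 4-6(w=2)}
step 3: add edge 1-6 (w=3); MST = {0-2(w=3) 1-6(w=3) 4-6(w=2)}
step 4: add edge 0-3 (w=5); MST = {0-2(w=3) 0-3(w=5) 1-6(w=3) 4-6(w=2)}
step 5: add edge 0-6 (w=5); MST = {0-2(w=3) 0-3(w=5) 0-6(w=5) 1-6(w=3) 4-6(w=2)}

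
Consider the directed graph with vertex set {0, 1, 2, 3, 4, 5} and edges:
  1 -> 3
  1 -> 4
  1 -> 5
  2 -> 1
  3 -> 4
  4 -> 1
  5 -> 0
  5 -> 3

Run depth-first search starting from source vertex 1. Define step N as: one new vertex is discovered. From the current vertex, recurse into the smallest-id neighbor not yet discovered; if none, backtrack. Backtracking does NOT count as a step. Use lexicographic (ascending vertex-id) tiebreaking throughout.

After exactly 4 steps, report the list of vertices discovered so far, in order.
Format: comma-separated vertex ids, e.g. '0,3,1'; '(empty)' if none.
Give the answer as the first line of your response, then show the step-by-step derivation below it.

1,3,4,5

step 1: discover 1; path=1; order=1
step 2: discover 3; path=1>3; order=1,3
step 3: discover 4; path=1>3>4; order=1,3,4
step 4: discover 5; path=1>5; order=1,3,4,5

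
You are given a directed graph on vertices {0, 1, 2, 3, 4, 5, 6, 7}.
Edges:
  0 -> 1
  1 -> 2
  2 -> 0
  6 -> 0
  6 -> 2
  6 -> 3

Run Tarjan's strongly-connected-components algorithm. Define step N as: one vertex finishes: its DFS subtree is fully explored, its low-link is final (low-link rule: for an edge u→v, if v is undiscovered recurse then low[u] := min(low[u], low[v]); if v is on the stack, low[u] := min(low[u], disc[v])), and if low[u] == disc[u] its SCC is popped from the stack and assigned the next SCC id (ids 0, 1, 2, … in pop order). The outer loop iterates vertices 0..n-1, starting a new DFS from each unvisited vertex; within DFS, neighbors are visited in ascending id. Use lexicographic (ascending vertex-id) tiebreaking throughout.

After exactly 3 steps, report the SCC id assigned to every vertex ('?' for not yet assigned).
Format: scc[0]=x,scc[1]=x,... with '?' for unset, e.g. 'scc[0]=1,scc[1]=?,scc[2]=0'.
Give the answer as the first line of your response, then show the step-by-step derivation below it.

scc[0]=0,scc[1]=0,scc[2]=0,scc[3]=?,scc[4]=?,scc[5]=?,scc[6]=?,scc[7]=?

step 1: low=(low[0]=0,low[1]=1,low[2]=0,low[3]=?,low[4]=?,low[5]=?,low[6]=?,low[7]=?); scc=(scc[0]=?,scc[1]=?,scc[2]=?,scc[3]=?,scc[4]=?,scc[5]=?,scc[6]=?,scc[7]=?)
step 2: low=(low[0]=0,low[1]=0,low[2]=0,low[3]=?,low[4]=?,low[5]=?,low[6]=?,low[7]=?); scc=(scc[0]=?,scc[1]=?,scc[2]=?,scc[3]=?,scc[4]=?,scc[5]=?,scc[6]=?,scc[7]=?)
step 3: low=(low[0]=0,low[1]=0,low[2]=0,low[3]=?,low[4]=?,low[5]=?,low[6]=?,low[7]=?); scc=(scc[0]=0,scc[1]=0,scc[2]=0,scc[3]=?,scc[4]=?,scc[5]=?,scc[6]=?,scc[7]=?)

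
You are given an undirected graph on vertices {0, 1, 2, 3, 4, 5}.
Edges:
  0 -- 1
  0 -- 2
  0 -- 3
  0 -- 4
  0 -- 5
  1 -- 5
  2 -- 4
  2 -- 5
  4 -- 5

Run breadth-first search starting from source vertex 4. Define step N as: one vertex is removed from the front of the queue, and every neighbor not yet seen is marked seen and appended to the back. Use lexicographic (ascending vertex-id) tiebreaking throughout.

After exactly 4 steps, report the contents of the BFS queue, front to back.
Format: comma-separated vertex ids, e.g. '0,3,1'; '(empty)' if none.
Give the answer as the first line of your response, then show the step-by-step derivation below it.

1,3

step 1: dequeue 4; queue=[0,2,5]; order=4
step 2: dequeue 0; queue=[2,5,1,3]; order=4,0
step 3: dequeue 2; queue=[5,1,3]; order=4,0,2
step 4: dequeue 5; queue=[1,3]; order=4,0,2,5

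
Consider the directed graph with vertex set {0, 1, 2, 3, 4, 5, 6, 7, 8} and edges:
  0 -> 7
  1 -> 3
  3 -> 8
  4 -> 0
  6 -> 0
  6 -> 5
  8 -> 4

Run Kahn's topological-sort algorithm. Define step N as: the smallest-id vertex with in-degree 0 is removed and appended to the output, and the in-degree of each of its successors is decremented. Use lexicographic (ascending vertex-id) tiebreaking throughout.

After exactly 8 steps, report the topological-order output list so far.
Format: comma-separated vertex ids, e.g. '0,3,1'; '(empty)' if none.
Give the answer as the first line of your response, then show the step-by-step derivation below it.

1,2,3,6,5,8,4,0

step 1: output 1; order=[1]; indeg=(2,0,0,0,1,1,0,1,1)
step 2: output 2; order=[1,2]; indeg=(2,0,0,0,1,1,0,1,1)
step 3: output 3; order=[1,2,3]; indeg=(2,0,0,0,1,1,0,1,0)
step 4: output 6; order=[1,2,3,6]; indeg=(1,0,0,0,1,0,0,1,0)
step 5: output 5; order=[1,2,3,6,5]; indeg=(1,0,0,0,1,0,0,1,0)
step 6: output 8; order=[1,2,3,6,5,8]; indeg=(1,0,0,0,0,0,0,1,0)
step 7: output 4; order=[1,2,3,6,5,8,4]; indeg=(0,0,0,0,0,0,0,1,0)
step 8: output 0; order=[1,2,3,6,5,8,4,0]; indeg=(0,0,0,0,0,0,0,0,0)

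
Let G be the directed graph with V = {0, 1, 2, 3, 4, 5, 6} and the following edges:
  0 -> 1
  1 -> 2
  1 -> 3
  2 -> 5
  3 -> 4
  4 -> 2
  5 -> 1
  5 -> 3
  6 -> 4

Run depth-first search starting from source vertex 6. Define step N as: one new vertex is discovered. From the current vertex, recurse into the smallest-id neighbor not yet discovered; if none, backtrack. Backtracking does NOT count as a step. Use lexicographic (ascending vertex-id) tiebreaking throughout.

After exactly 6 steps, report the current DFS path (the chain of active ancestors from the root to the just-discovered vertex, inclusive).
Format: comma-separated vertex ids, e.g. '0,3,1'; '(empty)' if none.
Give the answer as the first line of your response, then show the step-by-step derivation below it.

6,4,2,5,1,3

step 1: discover 6; path=6; order=6
step 2: discover 4; path=6>4; order=6,4
step 3: discover 2; path=6>4>2; order=6,4,2
step 4: discover 5; path=6>4>2>5; order=6,4,2,5
step 5: discover 1; path=6>4>2>5>1; order=6,4,2,5,1
step 6: discover 3; path=6>4>2>5>1>3; order=6,4,2,5,1,3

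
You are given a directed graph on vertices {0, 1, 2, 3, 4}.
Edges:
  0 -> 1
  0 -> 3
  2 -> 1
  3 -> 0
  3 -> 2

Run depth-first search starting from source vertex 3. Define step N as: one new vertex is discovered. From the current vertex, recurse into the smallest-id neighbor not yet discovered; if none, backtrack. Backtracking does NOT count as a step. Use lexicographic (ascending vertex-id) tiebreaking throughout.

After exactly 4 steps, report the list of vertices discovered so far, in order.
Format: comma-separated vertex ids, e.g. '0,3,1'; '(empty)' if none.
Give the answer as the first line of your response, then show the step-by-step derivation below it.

3,0,1,2

step 1: discover 3; path=3; order=3
step 2: discover 0; path=3>0; order=3,0
step 3: discover 1; path=3>0>1; order=3,0,1
step 4: discover 2; path=3>2; order=3,0,1,2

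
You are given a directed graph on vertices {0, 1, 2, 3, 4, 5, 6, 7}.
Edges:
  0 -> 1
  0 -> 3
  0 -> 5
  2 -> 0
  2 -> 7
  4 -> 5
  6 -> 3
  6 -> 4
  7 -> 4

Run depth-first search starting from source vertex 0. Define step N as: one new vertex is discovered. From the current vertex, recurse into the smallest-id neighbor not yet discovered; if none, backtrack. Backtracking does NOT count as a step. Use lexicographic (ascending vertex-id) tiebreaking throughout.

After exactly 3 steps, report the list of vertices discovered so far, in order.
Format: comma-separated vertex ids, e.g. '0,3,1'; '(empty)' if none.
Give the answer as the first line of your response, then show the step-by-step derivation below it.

0,1,3

step 1: discover 0; path=0; order=0
step 2: discover 1; path=0>1; order=0,1
step 3: discover 3; path=0>3; order=0,1,3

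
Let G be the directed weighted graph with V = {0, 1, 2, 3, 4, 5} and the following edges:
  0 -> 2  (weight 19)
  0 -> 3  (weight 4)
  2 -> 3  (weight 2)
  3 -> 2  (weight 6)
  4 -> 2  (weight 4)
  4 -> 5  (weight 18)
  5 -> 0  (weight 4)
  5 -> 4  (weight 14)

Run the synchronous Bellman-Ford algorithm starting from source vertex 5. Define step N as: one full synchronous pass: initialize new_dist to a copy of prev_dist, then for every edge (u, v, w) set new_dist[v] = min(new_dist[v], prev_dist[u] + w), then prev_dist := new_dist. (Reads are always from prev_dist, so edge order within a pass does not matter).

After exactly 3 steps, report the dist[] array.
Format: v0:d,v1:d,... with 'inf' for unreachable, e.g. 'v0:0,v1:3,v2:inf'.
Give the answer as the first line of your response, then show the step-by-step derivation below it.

v0:4,v1:inf,v2:14,v3:8,v4:14,v5:0

step 1: dist = v0:4,v1:inf,v2:inf,v3:inf,v4:14,v5:0
step 2: dist = v0:4,v1:inf,v2:18,v3:8,v4:14,v5:0
step 3: dist = v0:4,v1:inf,v2:14,v3:8,v4:14,v5:0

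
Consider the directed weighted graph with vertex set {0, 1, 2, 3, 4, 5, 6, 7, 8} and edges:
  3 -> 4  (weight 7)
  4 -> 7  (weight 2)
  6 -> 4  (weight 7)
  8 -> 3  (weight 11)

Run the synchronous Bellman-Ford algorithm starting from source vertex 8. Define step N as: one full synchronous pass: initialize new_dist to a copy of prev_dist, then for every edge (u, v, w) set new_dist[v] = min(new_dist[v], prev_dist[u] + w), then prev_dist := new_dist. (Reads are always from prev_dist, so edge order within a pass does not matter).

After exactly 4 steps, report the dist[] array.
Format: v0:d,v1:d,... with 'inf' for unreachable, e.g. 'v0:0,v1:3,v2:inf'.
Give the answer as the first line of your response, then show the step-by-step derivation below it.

v0:inf,v1:inf,v2:inf,v3:11,v4:18,v5:inf,v6:inf,v7:20,v8:0

step 1: dist = v0:inf,v1:inf,v2:inf,v3:11,v4:inf,v5:inf,v6:inf,v7:inf,v8:0
step 2: dist = v0:inf,v1:inf,v2:inf,v3:11,v4:18,v5:inf,v6:inf,v7:inf,v8:0
step 3: dist = v0:inf,v1:inf,v2:inf,v3:11,v4:18,v5:inf,v6:inf,v7:20,v8:0
step 4: dist = v0:inf,v1:inf,v2:inf,v3:11,v4:18,v5:inf,v6:inf,v7:20,v8:0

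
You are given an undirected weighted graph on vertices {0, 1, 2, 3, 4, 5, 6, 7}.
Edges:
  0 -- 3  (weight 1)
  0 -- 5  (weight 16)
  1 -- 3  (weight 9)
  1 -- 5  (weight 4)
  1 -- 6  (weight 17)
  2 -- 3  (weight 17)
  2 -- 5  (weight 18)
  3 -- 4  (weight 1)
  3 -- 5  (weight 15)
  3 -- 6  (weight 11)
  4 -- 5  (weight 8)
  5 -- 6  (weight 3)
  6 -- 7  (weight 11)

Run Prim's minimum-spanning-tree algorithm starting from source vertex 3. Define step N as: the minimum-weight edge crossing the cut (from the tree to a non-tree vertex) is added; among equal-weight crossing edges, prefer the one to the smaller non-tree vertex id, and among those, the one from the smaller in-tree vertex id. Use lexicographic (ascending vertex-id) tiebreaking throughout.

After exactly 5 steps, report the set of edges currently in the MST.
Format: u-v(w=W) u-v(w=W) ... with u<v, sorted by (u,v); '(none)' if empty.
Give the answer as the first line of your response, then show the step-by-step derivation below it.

0-3(w=1) 1-5(w=4) 3-4(w=1) 4-5(w=8) 5-6(w=3)

step 1: add edge 0-3 (w=1); MST = {0-3(w=1)}
step 2: add edge 3-4 (w=1); MST = {0-3(w=1) 3-4(w=1)}
step 3: add edge 4-5 (w=8); MST = {0-3(w=1) 3-4(w=1) 4-5(w=8)}
step 4: add edge 5-6 (w=3); MST = {0-3(w=1) 3-4(w=1) 4-5(w=8) 5-6(w=3)}
step 5: add edge 1-5 (w=4); MST = {0-3(w=1) 1-5(w=4) 3-4(w=1) 4-5(w=8) 5-6(w=3)}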